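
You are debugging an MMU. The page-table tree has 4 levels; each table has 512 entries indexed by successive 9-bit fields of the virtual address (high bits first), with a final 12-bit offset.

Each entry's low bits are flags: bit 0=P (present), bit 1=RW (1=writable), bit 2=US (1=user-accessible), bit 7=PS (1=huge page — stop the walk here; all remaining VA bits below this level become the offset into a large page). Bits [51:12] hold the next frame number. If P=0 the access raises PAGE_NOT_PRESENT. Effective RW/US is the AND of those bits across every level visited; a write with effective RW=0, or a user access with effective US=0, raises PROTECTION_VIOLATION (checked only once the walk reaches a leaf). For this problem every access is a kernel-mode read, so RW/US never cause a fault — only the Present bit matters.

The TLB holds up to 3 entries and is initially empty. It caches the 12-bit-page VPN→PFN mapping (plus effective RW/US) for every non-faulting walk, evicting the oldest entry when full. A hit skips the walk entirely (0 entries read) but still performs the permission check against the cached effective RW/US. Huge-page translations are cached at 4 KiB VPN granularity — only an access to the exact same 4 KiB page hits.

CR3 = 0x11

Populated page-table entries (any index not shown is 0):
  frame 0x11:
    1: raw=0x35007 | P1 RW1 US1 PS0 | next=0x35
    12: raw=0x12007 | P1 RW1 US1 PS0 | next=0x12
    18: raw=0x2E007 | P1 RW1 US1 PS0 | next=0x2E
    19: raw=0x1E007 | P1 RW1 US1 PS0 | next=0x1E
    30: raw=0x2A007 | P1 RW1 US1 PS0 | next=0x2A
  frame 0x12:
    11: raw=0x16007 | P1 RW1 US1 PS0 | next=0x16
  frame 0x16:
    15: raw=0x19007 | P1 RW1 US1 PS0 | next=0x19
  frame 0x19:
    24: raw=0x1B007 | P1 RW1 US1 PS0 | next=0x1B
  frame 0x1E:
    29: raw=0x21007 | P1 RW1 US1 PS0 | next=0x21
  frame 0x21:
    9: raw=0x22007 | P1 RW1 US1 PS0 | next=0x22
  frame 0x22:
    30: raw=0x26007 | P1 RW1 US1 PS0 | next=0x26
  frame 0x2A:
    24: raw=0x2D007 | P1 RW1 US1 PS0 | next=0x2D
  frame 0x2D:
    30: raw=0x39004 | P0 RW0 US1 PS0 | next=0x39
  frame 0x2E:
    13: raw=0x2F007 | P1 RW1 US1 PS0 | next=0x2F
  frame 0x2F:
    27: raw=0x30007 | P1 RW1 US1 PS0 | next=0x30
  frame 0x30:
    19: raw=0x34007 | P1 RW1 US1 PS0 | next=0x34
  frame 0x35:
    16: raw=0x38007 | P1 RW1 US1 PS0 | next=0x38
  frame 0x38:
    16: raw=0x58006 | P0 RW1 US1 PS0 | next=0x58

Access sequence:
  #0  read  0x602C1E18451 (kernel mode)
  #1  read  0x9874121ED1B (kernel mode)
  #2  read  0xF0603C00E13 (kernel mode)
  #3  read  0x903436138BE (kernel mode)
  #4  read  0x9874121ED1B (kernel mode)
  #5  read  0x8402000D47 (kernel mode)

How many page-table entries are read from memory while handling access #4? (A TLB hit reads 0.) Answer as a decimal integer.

Trace:
#0 VA=0x602C1E18451 (r,kernel):
  [0] read 0x11 idx=12: raw=0x12007 flags P=1 W=1 U=1 S=0
  [1] read 0x12 idx=11: raw=0x16007 flags P=1 W=1 U=1 S=0
  [2] read 0x16 idx=15: raw=0x19007 flags P=1 W=1 U=1 S=0
  [3] read 0x19 idx=24: raw=0x1B007 flags P=1 W=1 U=1 S=0
  ✓ 0x1B451  — 4 lookups
#1 VA=0x9874121ED1B (r,kernel):
  [0] read 0x11 idx=19: raw=0x1E007 flags P=1 W=1 U=1 S=0
  [1] read 0x1E idx=29: raw=0x21007 flags P=1 W=1 U=1 S=0
  [2] read 0x21 idx=9: raw=0x22007 flags P=1 W=1 U=1 S=0
  [3] read 0x22 idx=30: raw=0x26007 flags P=1 W=1 U=1 S=0
  ✓ 0x26D1B  — 4 lookups
#2 VA=0xF0603C00E13 (r,kernel):
  [0] read 0x11 idx=30: raw=0x2A007 flags P=1 W=1 U=1 S=0
  [1] read 0x2A idx=24: raw=0x2D007 flags P=1 W=1 U=1 S=0
  [2] read 0x2D idx=30: raw=0x39004 flags P=0 W=0 U=1 S=0
  ⇒ fault: PAGE_NOT_PRESENT  — 3 lookups
#3 VA=0x903436138BE (r,kernel):
  [0] read 0x11 idx=18: raw=0x2E007 flags P=1 W=1 U=1 S=0
  [1] read 0x2E idx=13: raw=0x2F007 flags P=1 W=1 U=1 S=0
  [2] read 0x2F idx=27: raw=0x30007 flags P=1 W=1 U=1 S=0
  [3] read 0x30 idx=19: raw=0x34007 flags P=1 W=1 U=1 S=0
  ✓ 0x348BE  — 4 lookups
#4 VA=0x9874121ED1B (r,kernel):
  TLB hit vpn=0x9874121E → PA=0x26D1B
#5 VA=0x8402000D47 (r,kernel):
  [0] read 0x11 idx=1: raw=0x35007 flags P=1 W=1 U=1 S=0
  [1] read 0x35 idx=16: raw=0x38007 flags P=1 W=1 U=1 S=0
  [2] read 0x38 idx=16: raw=0x58006 flags P=0 W=1 U=1 S=0
  ⇒ fault: PAGE_NOT_PRESENT  — 3 lookups

Entries read for #4: 0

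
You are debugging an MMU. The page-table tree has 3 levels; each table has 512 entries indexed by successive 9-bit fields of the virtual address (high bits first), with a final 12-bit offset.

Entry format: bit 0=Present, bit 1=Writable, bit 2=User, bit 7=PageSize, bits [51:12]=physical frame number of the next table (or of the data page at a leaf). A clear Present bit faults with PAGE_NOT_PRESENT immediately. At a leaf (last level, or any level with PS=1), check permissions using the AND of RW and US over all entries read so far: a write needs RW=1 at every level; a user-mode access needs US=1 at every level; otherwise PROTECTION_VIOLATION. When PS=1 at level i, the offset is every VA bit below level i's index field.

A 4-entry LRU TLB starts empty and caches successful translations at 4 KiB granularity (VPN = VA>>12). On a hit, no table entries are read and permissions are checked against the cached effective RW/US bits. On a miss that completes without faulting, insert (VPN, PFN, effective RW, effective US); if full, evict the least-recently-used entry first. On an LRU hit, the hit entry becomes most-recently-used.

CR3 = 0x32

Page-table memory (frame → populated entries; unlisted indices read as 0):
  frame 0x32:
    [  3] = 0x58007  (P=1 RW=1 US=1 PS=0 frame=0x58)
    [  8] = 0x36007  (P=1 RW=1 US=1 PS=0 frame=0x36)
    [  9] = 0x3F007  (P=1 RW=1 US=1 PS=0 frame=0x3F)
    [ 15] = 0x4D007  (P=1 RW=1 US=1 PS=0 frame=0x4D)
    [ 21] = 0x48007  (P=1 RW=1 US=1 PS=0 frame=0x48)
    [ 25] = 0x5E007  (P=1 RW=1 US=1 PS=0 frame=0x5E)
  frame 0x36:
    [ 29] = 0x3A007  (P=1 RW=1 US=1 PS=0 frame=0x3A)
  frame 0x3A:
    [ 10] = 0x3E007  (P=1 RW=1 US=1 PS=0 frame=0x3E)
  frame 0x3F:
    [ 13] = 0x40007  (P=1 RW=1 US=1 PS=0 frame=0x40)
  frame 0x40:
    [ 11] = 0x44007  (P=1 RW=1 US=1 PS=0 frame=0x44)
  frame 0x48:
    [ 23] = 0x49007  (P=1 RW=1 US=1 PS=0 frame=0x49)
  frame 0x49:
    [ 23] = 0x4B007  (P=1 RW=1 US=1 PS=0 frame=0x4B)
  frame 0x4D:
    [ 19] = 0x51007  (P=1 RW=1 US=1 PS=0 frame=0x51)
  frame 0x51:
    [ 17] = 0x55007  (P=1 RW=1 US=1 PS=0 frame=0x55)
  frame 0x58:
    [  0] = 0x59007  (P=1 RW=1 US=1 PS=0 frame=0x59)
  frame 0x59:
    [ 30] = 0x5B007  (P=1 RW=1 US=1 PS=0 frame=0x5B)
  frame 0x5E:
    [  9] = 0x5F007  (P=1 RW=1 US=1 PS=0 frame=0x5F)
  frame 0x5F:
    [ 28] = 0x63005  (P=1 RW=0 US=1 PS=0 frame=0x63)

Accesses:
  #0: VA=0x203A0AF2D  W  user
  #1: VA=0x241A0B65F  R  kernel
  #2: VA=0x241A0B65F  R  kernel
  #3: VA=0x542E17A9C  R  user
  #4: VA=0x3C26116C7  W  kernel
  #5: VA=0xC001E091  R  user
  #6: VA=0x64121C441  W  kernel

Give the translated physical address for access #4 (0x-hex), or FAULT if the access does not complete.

Per-access translation:
#0 VA=0x203A0AF2D (w,user):
  [0] read 0x32 idx=8: raw=0x36007 flags P=1 W=1 U=1 S=0
  [1] read 0x36 idx=29: raw=0x3A007 flags P=1 W=1 U=1 S=0
  [2] read 0x3A idx=10: raw=0x3E007 flags P=1 W=1 U=1 S=0
  → PA=0x3EF2D  (3 entries read)
#1 VA=0x241A0B65F (r,kernel):
  [0] read 0x32 idx=9: raw=0x3F007 flags P=1 W=1 U=1 S=0
  [1] read 0x3F idx=13: raw=0x40007 flags P=1 W=1 U=1 S=0
  [2] read 0x40 idx=11: raw=0x44007 flags P=1 W=1 U=1 S=0
  → PA=0x4465F  (3 entries read)
#2 VA=0x241A0B65F (r,kernel):
  TLB hit vpn=0x241A0B → PA=0x4465F
#3 VA=0x542E17A9C (r,user):
  [0] read 0x32 idx=21: raw=0x48007 flags P=1 W=1 U=1 S=0
  [1] read 0x48 idx=23: raw=0x49007 flags P=1 W=1 U=1 S=0
  [2] read 0x49 idx=23: raw=0x4B007 flags P=1 W=1 U=1 S=0
  → PA=0x4BA9C  (3 entries read)
#4 VA=0x3C26116C7 (w,kernel):
  [0] read 0x32 idx=15: raw=0x4D007 flags P=1 W=1 U=1 S=0
  [1] read 0x4D idx=19: raw=0x51007 flags P=1 W=1 U=1 S=0
  [2] read 0x51 idx=17: raw=0x55007 flags P=1 W=1 U=1 S=0
  → PA=0x556C7  (3 entries read)
#5 VA=0xC001E091 (r,user):
  [0] read 0x32 idx=3: raw=0x58007 flags P=1 W=1 U=1 S=0
  [1] read 0x58 idx=0: raw=0x59007 flags P=1 W=1 U=1 S=0
  [2] read 0x59 idx=30: raw=0x5B007 flags P=1 W=1 U=1 S=0
  → PA=0x5B091  (3 entries read)
#6 VA=0x64121C441 (w,kernel):
  [0] read 0x32 idx=25: raw=0x5E007 flags P=1 W=1 U=1 S=0
  [1] read 0x5E idx=9: raw=0x5F007 flags P=1 W=1 U=1 S=0
  [2] read 0x5F idx=28: raw=0x63005 flags P=1 W=0 U=1 S=0
  ✗ PROTECTION_VIOLATION  [3 reads]

Access #4 PA: 0x556C7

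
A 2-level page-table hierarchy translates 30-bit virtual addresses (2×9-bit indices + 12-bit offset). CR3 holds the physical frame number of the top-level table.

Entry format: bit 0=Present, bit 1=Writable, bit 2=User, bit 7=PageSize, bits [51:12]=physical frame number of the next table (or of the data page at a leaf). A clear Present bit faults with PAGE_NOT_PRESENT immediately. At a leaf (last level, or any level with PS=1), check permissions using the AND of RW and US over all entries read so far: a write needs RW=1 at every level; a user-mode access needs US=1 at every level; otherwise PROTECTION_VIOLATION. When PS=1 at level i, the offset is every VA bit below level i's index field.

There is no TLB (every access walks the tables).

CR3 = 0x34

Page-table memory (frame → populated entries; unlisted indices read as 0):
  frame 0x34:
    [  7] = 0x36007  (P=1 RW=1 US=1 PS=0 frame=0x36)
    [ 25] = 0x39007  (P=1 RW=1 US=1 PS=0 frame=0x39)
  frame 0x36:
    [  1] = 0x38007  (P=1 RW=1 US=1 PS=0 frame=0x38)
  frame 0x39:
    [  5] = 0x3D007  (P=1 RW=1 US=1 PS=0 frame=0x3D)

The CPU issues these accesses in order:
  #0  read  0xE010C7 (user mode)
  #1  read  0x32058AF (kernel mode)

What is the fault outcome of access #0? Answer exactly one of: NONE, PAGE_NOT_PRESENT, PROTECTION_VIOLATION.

Walk each access:
#0 VA=0xE010C7 (r,user):
  L0: frame=0x34 idx=7 entry=0x36007 [P=1 RW=1 US=1 PS=0]
  L1: frame=0x36 idx=1 entry=0x38007 [P=1 RW=1 US=1 PS=0]
  ✓ 0x380C7  — 2 lookups
#1 VA=0x32058AF (r,kernel):
  L0: frame=0x34 idx=25 entry=0x39007 [P=1 RW=1 US=1 PS=0]
  L1: frame=0x39 idx=5 entry=0x3D007 [P=1 RW=1 US=1 PS=0]
  ✓ 0x3D8AF  — 2 lookups

Access #0 fault: NONE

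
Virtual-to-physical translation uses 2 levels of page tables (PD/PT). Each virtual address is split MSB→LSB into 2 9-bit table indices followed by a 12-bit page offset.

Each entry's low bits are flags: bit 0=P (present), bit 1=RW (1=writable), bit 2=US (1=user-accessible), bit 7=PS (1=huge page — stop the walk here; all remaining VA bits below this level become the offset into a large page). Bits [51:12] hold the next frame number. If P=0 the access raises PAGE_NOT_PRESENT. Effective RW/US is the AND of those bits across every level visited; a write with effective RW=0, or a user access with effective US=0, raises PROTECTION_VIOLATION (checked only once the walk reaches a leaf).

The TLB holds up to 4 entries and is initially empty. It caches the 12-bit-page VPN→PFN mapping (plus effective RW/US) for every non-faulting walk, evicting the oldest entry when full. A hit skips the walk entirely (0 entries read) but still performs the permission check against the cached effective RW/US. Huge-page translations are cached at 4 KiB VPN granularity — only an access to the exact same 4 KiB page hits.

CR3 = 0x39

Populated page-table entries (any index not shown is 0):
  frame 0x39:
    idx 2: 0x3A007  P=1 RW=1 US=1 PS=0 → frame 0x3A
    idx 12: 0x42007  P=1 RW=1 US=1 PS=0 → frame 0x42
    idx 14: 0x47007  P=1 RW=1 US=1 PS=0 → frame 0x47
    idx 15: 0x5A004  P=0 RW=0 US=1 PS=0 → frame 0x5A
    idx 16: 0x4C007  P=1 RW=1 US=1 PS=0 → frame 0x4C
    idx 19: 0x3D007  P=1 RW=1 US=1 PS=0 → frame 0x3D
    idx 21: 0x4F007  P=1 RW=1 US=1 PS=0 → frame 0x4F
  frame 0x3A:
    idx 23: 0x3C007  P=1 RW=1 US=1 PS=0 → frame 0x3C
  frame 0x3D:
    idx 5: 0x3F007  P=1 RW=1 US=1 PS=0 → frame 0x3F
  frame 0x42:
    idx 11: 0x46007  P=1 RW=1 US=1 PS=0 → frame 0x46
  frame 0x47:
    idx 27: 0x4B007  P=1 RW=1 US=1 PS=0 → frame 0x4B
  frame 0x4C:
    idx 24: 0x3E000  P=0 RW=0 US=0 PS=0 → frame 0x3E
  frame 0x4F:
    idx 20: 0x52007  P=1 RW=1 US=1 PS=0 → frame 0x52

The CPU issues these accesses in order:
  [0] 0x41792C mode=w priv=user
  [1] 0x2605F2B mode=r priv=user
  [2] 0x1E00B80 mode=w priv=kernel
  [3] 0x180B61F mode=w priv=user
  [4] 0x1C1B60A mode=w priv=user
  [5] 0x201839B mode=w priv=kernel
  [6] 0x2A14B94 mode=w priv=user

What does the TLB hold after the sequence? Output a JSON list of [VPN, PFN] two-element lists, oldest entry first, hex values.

Per-access translation:
#0 VA=0x41792C (w,user):
  [0] read 0x39 idx=2: raw=0x3A007 flags P=1 W=1 U=1 S=0
  [1] read 0x3A idx=23: raw=0x3C007 flags P=1 W=1 U=1 S=0
  ⇒ phys 0x3C92C  [2 reads]
#1 VA=0x2605F2B (r,user):
  [0] read 0x39 idx=19: raw=0x3D007 flags P=1 W=1 U=1 S=0
  [1] read 0x3D idx=5: raw=0x3F007 flags P=1 W=1 U=1 S=0
  ⇒ phys 0x3FF2B  [2 reads]
#2 VA=0x1E00B80 (w,kernel):
  [0] read 0x39 idx=15: raw=0x5A004 flags P=0 W=0 U=1 S=0
  ⇒ fault: PAGE_NOT_PRESENT  — 1 lookups
#3 VA=0x180B61F (w,user):
  [0] read 0x39 idx=12: raw=0x42007 flags P=1 W=1 U=1 S=0
  [1] read 0x42 idx=11: raw=0x46007 flags P=1 W=1 U=1 S=0
  ⇒ phys 0x4661F  [2 reads]
#4 VA=0x1C1B60A (w,user):
  [0] read 0x39 idx=14: raw=0x47007 flags P=1 W=1 U=1 S=0
  [1] read 0x47 idx=27: raw=0x4B007 flags P=1 W=1 U=1 S=0
  ⇒ phys 0x4B60A  [2 reads]
#5 VA=0x201839B (w,kernel):
  [0] read 0x39 idx=16: raw=0x4C007 flags P=1 W=1 U=1 S=0
  [1] read 0x4C idx=24: raw=0x3E000 flags P=0 W=0 U=0 S=0
  ⇒ fault: PAGE_NOT_PRESENT  — 2 lookups
#6 VA=0x2A14B94 (w,user):
  [0] read 0x39 idx=21: raw=0x4F007 flags P=1 W=1 U=1 S=0
  [1] read 0x4F idx=20: raw=0x52007 flags P=1 W=1 U=1 S=0
  ⇒ phys 0x52B94  [2 reads]

TLB: [["0x2605", "0x3F"], ["0x180B", "0x46"], ["0x1C1B", "0x4B"], ["0x2A14", "0x52"]]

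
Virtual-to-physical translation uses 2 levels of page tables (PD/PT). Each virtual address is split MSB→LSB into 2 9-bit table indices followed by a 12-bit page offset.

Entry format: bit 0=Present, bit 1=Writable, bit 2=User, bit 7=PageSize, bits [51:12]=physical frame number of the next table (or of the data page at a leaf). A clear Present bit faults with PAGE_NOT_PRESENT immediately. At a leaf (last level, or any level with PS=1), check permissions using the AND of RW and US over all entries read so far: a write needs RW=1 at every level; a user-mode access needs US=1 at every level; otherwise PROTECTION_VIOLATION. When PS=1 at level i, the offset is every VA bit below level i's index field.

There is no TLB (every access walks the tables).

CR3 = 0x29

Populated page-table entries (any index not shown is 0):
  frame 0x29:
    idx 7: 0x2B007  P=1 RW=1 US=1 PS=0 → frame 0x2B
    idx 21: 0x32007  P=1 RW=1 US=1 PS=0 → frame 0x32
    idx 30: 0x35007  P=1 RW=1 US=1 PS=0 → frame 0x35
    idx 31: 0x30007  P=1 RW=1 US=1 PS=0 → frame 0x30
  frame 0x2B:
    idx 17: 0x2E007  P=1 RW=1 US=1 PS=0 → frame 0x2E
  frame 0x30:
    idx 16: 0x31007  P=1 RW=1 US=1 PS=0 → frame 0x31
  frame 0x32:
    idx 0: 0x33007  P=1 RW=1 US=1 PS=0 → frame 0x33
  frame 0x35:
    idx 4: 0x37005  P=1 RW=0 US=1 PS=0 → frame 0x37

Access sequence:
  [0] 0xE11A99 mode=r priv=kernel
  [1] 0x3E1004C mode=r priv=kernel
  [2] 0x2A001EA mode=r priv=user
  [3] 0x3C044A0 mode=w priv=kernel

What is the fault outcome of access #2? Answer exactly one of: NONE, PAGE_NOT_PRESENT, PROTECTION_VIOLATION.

Walk each access:
#0 VA=0xE11A99 (r,kernel):
  L0 @0x29[7] → 0x2B007  P=1,RW=1,US=1,PS=0
  L1 @0x2B[17] → 0x2E007  P=1,RW=1,US=1,PS=0
  → PA=0x2EA99  (2 entries read)
#1 VA=0x3E1004C (r,kernel):
  L0 @0x29[31] → 0x30007  P=1,RW=1,US=1,PS=0
  L1 @0x30[16] → 0x31007  P=1,RW=1,US=1,PS=0
  → PA=0x3104C  (2 entries read)
#2 VA=0x2A001EA (r,user):
  L0 @0x29[21] → 0x32007  P=1,RW=1,US=1,PS=0
  L1 @0x32[0] → 0x33007  P=1,RW=1,US=1,PS=0
  → PA=0x331EA  (2 entries read)
#3 VA=0x3C044A0 (w,kernel):
  L0 @0x29[30] → 0x35007  P=1,RW=1,US=1,PS=0
  L1 @0x35[4] → 0x37005  P=1,RW=0,US=1,PS=0
  ✗ PROTECTION_VIOLATION  [2 reads]

Access #2 fault: NONE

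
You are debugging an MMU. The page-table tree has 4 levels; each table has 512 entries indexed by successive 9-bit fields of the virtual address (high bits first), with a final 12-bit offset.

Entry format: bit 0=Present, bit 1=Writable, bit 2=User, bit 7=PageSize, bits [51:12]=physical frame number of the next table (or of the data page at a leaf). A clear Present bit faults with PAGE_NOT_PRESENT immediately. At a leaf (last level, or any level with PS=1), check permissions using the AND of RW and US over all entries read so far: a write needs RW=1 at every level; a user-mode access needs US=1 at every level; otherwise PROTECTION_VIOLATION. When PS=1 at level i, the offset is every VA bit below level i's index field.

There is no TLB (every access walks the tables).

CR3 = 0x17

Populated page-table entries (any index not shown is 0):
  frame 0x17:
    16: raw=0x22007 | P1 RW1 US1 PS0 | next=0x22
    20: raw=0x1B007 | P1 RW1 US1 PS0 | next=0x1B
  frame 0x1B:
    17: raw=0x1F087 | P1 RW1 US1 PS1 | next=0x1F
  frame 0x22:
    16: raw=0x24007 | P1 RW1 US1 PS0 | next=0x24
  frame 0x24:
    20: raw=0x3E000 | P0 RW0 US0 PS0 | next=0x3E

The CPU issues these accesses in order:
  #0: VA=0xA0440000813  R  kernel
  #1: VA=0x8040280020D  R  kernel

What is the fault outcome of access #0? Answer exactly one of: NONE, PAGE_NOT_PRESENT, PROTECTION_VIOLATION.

Trace:
#0 VA=0xA0440000813 (r,kernel):
  L0: frame=0x17 idx=20 entry=0x1B007 [P=1 RW=1 US=1 PS=0]
  L1: frame=0x1B idx=17 entry=0x1F087 [P=1 RW=1 US=1 PS=1]
  ✓ 0x1F813 (huge @L1)  — 2 lookups
#1 VA=0x8040280020D (r,kernel):
  L0: frame=0x17 idx=16 entry=0x22007 [P=1 RW=1 US=1 PS=0]
  L1: frame=0x22 idx=16 entry=0x24007 [P=1 RW=1 US=1 PS=0]
  L2: frame=0x24 idx=20 entry=0x3E000 [P=0 RW=0 US=0 PS=0]
  ✗ PAGE_NOT_PRESENT  [3 reads]

Access #0 fault: NONE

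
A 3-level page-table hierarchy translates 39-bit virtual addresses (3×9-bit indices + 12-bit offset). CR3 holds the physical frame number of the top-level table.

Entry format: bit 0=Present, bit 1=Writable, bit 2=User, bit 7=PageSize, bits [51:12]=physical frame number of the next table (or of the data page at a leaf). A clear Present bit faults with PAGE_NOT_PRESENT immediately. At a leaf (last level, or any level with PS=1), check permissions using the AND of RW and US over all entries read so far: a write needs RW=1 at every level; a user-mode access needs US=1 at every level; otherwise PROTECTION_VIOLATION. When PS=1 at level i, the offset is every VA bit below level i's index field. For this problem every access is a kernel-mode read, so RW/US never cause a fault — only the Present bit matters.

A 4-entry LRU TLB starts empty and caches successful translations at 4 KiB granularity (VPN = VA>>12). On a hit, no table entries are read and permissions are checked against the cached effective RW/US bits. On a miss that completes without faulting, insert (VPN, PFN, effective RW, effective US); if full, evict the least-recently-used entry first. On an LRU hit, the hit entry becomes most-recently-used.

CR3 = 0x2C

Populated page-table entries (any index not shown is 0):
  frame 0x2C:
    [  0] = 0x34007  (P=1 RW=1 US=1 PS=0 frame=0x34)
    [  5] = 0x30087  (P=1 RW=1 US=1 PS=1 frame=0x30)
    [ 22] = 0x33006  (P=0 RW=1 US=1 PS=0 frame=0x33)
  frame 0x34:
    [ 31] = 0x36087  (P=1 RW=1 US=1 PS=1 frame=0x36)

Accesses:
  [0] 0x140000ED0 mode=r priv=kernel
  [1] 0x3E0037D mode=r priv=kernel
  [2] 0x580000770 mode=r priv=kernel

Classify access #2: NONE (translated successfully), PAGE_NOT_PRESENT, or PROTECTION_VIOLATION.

Per-access translation:
#0 VA=0x140000ED0 (r,kernel):
  [0] read 0x2C idx=5: raw=0x30087 flags P=1 W=1 U=1 S=1
  ✓ 0x30ED0 (huge @L0)  — 1 lookups
#1 VA=0x3E0037D (r,kernel):
  [0] read 0x2C idx=0: raw=0x34007 flags P=1 W=1 U=1 S=0
  [1] read 0x34 idx=31: raw=0x36087 flags P=1 W=1 U=1 S=1
  ✓ 0x3637D (huge @L1)  — 2 lookups
#2 VA=0x580000770 (r,kernel):
  [0] read 0x2C idx=22: raw=0x33006 flags P=0 W=1 U=1 S=0
  ✗ PAGE_NOT_PRESENT  [1 reads]

Access #2 fault: PAGE_NOT_PRESENT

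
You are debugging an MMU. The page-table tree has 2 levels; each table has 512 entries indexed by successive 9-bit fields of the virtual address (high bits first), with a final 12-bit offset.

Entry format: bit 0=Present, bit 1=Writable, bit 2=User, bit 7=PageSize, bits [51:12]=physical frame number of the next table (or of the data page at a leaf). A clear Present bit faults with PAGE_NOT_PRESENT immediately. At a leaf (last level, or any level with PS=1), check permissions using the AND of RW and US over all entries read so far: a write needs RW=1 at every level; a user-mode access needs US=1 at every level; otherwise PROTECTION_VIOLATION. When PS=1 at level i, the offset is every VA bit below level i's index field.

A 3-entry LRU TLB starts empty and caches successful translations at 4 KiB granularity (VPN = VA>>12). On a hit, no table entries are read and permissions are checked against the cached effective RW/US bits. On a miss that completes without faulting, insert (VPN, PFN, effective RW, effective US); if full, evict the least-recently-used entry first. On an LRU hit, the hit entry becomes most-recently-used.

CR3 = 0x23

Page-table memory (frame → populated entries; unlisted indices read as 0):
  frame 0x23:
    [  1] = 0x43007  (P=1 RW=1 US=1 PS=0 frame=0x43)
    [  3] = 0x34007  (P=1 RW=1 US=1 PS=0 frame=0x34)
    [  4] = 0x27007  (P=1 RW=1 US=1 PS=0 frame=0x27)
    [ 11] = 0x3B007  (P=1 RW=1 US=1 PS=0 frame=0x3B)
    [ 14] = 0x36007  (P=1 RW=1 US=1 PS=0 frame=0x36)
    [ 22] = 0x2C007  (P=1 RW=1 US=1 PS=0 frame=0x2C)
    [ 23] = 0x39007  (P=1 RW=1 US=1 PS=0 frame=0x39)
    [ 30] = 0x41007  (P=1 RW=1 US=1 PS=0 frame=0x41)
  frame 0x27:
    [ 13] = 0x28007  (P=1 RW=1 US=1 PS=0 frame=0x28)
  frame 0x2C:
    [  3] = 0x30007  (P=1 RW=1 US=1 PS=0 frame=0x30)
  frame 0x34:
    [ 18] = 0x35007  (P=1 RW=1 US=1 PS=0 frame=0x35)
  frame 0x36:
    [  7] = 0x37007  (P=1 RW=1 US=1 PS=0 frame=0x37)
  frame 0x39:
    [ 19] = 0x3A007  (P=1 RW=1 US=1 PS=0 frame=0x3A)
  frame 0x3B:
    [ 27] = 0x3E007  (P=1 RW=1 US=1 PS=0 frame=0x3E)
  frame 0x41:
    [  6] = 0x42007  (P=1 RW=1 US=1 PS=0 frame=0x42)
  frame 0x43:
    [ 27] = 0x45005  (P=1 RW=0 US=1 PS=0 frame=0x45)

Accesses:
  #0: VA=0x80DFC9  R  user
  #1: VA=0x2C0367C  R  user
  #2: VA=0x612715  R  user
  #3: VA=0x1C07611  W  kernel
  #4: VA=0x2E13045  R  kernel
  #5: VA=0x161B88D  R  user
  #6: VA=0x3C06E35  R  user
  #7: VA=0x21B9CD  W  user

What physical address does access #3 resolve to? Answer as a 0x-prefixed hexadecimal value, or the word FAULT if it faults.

Trace:
#0 VA=0x80DFC9 (r,user):
  [0] read 0x23 idx=4: raw=0x27007 flags P=1 W=1 U=1 S=0
  [1] read 0x27 idx=13: raw=0x28007 flags P=1 W=1 U=1 S=0
  ⇒ phys 0x28FC9  [2 reads]
#1 VA=0x2C0367C (r,user):
  [0] read 0x23 idx=22: raw=0x2C007 flags P=1 W=1 U=1 S=0
  [1] read 0x2C idx=3: raw=0x30007 flags P=1 W=1 U=1 S=0
  ⇒ phys 0x3067C  [2 reads]
#2 VA=0x612715 (r,user):
  [0] read 0x23 idx=3: raw=0x34007 flags P=1 W=1 U=1 S=0
  [1] read 0x34 idx=18: raw=0x35007 flags P=1 W=1 U=1 S=0
  ⇒ phys 0x35715  [2 reads]
#3 VA=0x1C07611 (w,kernel):
  [0] read 0x23 idx=14: raw=0x36007 flags P=1 W=1 U=1 S=0
  [1] read 0x36 idx=7: raw=0x37007 flags P=1 W=1 U=1 S=0
  ⇒ phys 0x37611  [2 reads]
#4 VA=0x2E13045 (r,kernel):
  [0] read 0x23 idx=23: raw=0x39007 flags P=1 W=1 U=1 S=0
  [1] read 0x39 idx=19: raw=0x3A007 flags P=1 W=1 U=1 S=0
  ⇒ phys 0x3A045  [2 reads]
#5 VA=0x161B88D (r,user):
  [0] read 0x23 idx=11: raw=0x3B007 flags P=1 W=1 U=1 S=0
  [1] read 0x3B idx=27: raw=0x3E007 flags P=1 W=1 U=1 S=0
  ⇒ phys 0x3E88D  [2 reads]
#6 VA=0x3C06E35 (r,user):
  [0] read 0x23 idx=30: raw=0x41007 flags P=1 W=1 U=1 S=0
  [1] read 0x41 idx=6: raw=0x42007 flags P=1 W=1 U=1 S=0
  ⇒ phys 0x42E35  [2 reads]
#7 VA=0x21B9CD (w,user):
  [0] read 0x23 idx=1: raw=0x43007 flags P=1 W=1 U=1 S=0
  [1] read 0x43 idx=27: raw=0x45005 flags P=1 W=0 U=1 S=0
  ⇒ fault: PROTECTION_VIOLATION  — 2 lookups

Access #3 PA: 0x37611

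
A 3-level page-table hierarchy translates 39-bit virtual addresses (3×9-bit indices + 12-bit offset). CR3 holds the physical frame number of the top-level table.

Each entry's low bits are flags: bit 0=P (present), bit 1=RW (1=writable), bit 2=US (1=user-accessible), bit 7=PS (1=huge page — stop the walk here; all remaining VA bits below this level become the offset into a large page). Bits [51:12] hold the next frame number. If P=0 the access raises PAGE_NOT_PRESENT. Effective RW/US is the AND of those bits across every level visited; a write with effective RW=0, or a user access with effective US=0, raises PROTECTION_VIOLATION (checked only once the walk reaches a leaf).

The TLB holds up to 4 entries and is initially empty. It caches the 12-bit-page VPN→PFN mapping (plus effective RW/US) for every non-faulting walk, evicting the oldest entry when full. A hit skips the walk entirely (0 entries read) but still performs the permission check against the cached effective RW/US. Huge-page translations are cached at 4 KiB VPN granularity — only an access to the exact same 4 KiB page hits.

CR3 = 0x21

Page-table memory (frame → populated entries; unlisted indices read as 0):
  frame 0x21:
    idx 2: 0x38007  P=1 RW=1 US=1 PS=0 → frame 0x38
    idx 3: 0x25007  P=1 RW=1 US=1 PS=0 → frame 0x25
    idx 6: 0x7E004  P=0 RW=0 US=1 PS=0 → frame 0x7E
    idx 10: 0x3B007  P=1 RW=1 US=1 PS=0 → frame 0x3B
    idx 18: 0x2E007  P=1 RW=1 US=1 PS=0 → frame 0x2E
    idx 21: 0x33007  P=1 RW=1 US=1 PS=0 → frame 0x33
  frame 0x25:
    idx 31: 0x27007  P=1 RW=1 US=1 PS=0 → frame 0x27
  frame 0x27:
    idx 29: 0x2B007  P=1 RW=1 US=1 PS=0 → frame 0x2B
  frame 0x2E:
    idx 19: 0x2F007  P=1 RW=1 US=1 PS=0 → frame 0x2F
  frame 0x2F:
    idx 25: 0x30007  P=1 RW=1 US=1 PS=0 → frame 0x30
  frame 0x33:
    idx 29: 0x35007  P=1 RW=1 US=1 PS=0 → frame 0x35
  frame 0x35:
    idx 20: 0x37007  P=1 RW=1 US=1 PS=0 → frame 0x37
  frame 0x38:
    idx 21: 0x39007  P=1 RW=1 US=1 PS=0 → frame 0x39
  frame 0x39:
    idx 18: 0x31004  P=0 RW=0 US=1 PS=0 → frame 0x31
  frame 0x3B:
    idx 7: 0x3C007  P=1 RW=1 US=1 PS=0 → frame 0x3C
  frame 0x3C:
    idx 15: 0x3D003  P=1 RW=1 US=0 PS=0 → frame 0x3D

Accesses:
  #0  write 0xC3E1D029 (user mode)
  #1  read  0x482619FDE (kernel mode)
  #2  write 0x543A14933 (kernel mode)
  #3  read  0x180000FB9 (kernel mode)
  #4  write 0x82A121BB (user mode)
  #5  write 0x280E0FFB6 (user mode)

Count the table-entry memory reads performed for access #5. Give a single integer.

Walk each access:
#0 VA=0xC3E1D029 (w,user):
  [0] read 0x21 idx=3: raw=0x25007 flags P=1 W=1 U=1 S=0
  [1] read 0x25 idx=31: raw=0x27007 flags P=1 W=1 U=1 S=0
  [2] read 0x27 idx=29: raw=0x2B007 flags P=1 W=1 U=1 S=0
  ✓ 0x2B029  — 3 lookups
#1 VA=0x482619FDE (r,kernel):
  [0] read 0x21 idx=18: raw=0x2E007 flags P=1 W=1 U=1 S=0
  [1] read 0x2E idx=19: raw=0x2F007 flags P=1 W=1 U=1 S=0
  [2] read 0x2F idx=25: raw=0x30007 flags P=1 W=1 U=1 S=0
  ✓ 0x30FDE  — 3 lookups
#2 VA=0x543A14933 (w,kernel):
  [0] read 0x21 idx=21: raw=0x33007 flags P=1 W=1 U=1 S=0
  [1] read 0x33 idx=29: raw=0x35007 flags P=1 W=1 U=1 S=0
  [2] read 0x35 idx=20: raw=0x37007 flags P=1 W=1 U=1 S=0
  ✓ 0x37933  — 3 lookups
#3 VA=0x180000FB9 (r,kernel):
  [0] read 0x21 idx=6: raw=0x7E004 flags P=0 W=0 U=1 S=0
  ✗ PAGE_NOT_PRESENT  [1 reads]
#4 VA=0x82A121BB (w,user):
  [0] read 0x21 idx=2: raw=0x38007 flags P=1 W=1 U=1 S=0
  [1] read 0x38 idx=21: raw=0x39007 flags P=1 W=1 U=1 S=0
  [2] read 0x39 idx=18: raw=0x31004 flags P=0 W=0 U=1 S=0
  ✗ PAGE_NOT_PRESENT  [3 reads]
#5 VA=0x280E0FFB6 (w,user):
  [0] read 0x21 idx=10: raw=0x3B007 flags P=1 W=1 U=1 S=0
  [1] read 0x3B idx=7: raw=0x3C007 flags P=1 W=1 U=1 S=0
  [2] read 0x3C idx=15: raw=0x3D003 flags P=1 W=1 U=0 S=0
  ✗ PROTECTION_VIOLATION  [3 reads]

Entries read for #5: 3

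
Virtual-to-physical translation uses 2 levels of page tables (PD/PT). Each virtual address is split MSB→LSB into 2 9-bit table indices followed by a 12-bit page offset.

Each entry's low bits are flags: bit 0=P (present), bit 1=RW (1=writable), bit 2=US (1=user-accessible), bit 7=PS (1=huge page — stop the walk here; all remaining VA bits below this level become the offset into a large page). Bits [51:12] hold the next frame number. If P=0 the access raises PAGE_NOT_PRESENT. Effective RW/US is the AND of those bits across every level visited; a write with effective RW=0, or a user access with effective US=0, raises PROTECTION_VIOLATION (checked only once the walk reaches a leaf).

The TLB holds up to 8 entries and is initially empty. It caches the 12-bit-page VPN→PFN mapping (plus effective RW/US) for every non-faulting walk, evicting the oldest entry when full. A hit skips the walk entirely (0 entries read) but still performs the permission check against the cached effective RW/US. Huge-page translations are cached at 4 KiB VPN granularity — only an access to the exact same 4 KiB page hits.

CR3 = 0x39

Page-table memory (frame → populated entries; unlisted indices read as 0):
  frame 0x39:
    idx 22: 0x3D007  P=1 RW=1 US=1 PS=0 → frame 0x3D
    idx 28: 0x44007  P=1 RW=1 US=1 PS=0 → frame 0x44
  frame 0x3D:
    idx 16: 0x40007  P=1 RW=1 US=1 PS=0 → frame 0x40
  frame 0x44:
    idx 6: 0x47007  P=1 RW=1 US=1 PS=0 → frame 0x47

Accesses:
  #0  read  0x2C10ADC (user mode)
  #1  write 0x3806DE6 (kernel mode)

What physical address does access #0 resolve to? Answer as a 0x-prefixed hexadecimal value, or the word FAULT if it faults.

Walk each access:
#0 VA=0x2C10ADC (r,user):
  lvl0: tbl 0x39, slot 22 ⇒ 0x3D007 (P1/RW1/US1/PS0)
  lvl1: tbl 0x3D, slot 16 ⇒ 0x40007 (P1/RW1/US1/PS0)
  → PA=0x40ADC  (2 entries read)
#1 VA=0x3806DE6 (w,kernel):
  lvl0: tbl 0x39, slot 28 ⇒ 0x44007 (P1/RW1/US1/PS0)
  lvl1: tbl 0x44, slot 6 ⇒ 0x47007 (P1/RW1/US1/PS0)
  → PA=0x47DE6  (2 entries read)

Access #0 PA: 0x40ADC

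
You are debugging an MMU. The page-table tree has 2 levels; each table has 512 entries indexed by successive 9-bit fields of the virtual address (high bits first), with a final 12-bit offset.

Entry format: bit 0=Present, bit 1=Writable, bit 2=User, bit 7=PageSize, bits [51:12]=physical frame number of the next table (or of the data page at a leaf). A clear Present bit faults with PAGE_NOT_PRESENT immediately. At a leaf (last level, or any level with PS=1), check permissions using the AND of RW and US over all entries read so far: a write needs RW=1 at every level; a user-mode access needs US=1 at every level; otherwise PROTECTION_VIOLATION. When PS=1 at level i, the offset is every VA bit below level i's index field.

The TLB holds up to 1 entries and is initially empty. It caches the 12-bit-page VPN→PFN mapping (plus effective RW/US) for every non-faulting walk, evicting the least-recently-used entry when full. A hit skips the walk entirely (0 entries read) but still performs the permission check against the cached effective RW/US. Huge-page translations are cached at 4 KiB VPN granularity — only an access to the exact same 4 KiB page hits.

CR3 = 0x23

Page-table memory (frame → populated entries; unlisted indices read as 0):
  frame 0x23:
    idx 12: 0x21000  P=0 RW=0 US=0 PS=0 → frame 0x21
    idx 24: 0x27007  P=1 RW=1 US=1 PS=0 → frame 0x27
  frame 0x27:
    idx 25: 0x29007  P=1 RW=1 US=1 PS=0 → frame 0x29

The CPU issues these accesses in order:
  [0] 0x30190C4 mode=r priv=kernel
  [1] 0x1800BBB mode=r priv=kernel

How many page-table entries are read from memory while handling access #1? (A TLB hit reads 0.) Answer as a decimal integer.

Per-access translation:
#0 VA=0x30190C4 (r,kernel):
  [0] read 0x23 idx=24: raw=0x27007 flags P=1 W=1 U=1 S=0
  [1] read 0x27 idx=25: raw=0x29007 flags P=1 W=1 U=1 S=0
  ✓ 0x290C4  — 2 lookups
#1 VA=0x1800BBB (r,kernel):
  [0] read 0x23 idx=12: raw=0x21000 flags P=0 W=0 U=0 S=0
  ⇒ fault: PAGE_NOT_PRESENT  — 1 lookups

Entries read for #1: 1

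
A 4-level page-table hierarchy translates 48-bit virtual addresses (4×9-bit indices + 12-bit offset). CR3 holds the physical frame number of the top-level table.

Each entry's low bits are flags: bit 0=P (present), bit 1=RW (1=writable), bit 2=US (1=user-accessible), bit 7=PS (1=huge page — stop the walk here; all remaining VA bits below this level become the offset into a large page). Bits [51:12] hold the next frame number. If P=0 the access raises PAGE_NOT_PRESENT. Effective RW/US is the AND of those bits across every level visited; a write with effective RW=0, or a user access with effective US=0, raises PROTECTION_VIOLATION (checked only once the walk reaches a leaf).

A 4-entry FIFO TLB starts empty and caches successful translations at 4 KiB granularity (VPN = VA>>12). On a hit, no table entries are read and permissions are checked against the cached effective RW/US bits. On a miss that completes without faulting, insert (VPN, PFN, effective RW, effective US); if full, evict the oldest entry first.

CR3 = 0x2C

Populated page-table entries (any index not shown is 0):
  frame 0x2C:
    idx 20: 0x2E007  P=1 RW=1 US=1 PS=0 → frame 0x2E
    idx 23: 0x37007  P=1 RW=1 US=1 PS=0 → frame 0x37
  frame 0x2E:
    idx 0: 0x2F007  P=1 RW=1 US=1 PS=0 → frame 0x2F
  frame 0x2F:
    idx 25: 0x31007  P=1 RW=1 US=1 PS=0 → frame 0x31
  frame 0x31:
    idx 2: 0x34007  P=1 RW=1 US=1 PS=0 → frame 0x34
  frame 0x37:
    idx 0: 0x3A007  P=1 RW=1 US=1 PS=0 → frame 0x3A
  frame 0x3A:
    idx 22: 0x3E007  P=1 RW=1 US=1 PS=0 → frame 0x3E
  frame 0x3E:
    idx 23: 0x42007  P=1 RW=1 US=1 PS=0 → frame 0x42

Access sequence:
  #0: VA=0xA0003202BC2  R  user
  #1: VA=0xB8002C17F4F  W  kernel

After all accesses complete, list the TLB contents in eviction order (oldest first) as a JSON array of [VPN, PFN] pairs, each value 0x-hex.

Walk each access:
#0 VA=0xA0003202BC2 (r,user):
  [0] read 0x2C idx=20: raw=0x2E007 flags P=1 W=1 U=1 S=0
  [1] read 0x2E idx=0: raw=0x2F007 flags P=1 W=1 U=1 S=0
  [2] read 0x2F idx=25: raw=0x31007 flags P=1 W=1 U=1 S=0
  [3] read 0x31 idx=2: raw=0x34007 flags P=1 W=1 U=1 S=0
  ⇒ phys 0x34BC2  [4 reads]
#1 VA=0xB8002C17F4F (w,kernel):
  [0] read 0x2C idx=23: raw=0x37007 flags P=1 W=1 U=1 S=0
  [1] read 0x37 idx=0: raw=0x3A007 flags P=1 W=1 U=1 S=0
  [2] read 0x3A idx=22: raw=0x3E007 flags P=1 W=1 U=1 S=0
  [3] read 0x3E idx=23: raw=0x42007 flags P=1 W=1 U=1 S=0
  ⇒ phys 0x42F4F  [4 reads]

TLB: [["0xA0003202", "0x34"], ["0xB8002C17", "0x42"]]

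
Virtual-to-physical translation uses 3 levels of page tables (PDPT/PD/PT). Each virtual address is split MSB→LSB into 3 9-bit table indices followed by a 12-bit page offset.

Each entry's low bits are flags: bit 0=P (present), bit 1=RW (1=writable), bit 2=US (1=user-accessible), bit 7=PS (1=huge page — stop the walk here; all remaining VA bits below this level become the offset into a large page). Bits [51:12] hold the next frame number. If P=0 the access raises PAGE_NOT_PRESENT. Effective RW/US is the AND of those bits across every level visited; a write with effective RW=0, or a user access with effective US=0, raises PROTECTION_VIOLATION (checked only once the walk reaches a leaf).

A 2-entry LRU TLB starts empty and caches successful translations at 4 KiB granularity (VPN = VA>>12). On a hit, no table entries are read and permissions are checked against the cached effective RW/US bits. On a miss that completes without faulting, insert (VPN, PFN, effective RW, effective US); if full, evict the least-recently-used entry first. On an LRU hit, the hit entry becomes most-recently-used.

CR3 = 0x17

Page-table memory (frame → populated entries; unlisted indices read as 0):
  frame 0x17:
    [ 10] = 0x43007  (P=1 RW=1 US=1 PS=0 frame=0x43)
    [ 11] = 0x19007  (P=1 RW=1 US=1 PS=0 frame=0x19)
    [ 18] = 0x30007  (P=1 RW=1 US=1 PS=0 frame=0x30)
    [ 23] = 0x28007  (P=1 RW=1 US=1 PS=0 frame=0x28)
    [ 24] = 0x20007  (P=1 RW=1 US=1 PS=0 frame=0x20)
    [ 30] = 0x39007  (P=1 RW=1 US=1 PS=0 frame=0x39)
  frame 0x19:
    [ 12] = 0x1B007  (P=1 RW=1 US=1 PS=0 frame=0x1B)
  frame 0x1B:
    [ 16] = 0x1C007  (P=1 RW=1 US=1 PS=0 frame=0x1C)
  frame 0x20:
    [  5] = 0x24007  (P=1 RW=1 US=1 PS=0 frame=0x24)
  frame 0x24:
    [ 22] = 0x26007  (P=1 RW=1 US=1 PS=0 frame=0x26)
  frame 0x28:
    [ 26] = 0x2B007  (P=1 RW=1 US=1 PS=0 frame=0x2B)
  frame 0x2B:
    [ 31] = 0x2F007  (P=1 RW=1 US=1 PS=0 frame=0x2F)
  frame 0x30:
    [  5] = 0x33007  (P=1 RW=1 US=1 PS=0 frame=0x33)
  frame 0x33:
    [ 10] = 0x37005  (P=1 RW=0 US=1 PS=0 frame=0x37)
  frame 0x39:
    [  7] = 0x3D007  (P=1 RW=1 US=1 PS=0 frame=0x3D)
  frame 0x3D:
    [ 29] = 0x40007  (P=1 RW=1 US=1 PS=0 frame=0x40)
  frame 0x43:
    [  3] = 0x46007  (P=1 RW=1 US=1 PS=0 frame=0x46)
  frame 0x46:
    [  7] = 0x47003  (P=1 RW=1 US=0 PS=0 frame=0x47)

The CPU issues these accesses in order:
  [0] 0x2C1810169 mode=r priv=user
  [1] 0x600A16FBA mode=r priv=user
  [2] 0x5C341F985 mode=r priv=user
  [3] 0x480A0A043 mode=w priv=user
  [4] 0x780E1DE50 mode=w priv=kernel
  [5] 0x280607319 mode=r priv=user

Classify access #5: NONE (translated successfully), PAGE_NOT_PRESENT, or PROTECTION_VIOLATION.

Per-access translation:
#0 VA=0x2C1810169 (r,user):
  L0: frame=0x17 idx=11 entry=0x19007 [P=1 RW=1 US=1 PS=0]
  L1: frame=0x19 idx=12 entry=0x1B007 [P=1 RW=1 US=1 PS=0]
  L2: frame=0x1B idx=16 entry=0x1C007 [P=1 RW=1 US=1 PS=0]
  → PA=0x1C169  (3 entries read)
#1 VA=0x600A16FBA (r,user):
  L0: frame=0x17 idx=24 entry=0x20007 [P=1 RW=1 US=1 PS=0]
  L1: frame=0x20 idx=5 entry=0x24007 [P=1 RW=1 US=1 PS=0]
  L2: frame=0x24 idx=22 entry=0x26007 [P=1 RW=1 US=1 PS=0]
  → PA=0x26FBA  (3 entries read)
#2 VA=0x5C341F985 (r,user):
  L0: frame=0x17 idx=23 entry=0x28007 [P=1 RW=1 US=1 PS=0]
  L1: frame=0x28 idx=26 entry=0x2B007 [P=1 RW=1 US=1 PS=0]
  L2: frame=0x2B idx=31 entry=0x2F007 [P=1 RW=1 US=1 PS=0]
  → PA=0x2F985  (3 entries read)
#3 VA=0x480A0A043 (w,user):
  L0: frame=0x17 idx=18 entry=0x30007 [P=1 RW=1 US=1 PS=0]
  L1: frame=0x30 idx=5 entry=0x33007 [P=1 RW=1 US=1 PS=0]
  L2: frame=0x33 idx=10 entry=0x37005 [P=1 RW=0 US=1 PS=0]
  ✗ PROTECTION_VIOLATION  [3 reads]
#4 VA=0x780E1DE50 (w,kernel):
  L0: frame=0x17 idx=30 entry=0x39007 [P=1 RW=1 US=1 PS=0]
  L1: frame=0x39 idx=7 entry=0x3D007 [P=1 RW=1 US=1 PS=0]
  L2: frame=0x3D idx=29 entry=0x40007 [P=1 RW=1 US=1 PS=0]
  → PA=0x40E50  (3 entries read)
#5 VA=0x280607319 (r,user):
  L0: frame=0x17 idx=10 entry=0x43007 [P=1 RW=1 US=1 PS=0]
  L1: frame=0x43 idx=3 entry=0x46007 [P=1 RW=1 US=1 PS=0]
  L2: frame=0x46 idx=7 entry=0x47003 [P=1 RW=1 US=0 PS=0]
  ✗ PROTECTION_VIOLATION  [3 reads]

Access #5 fault: PROTECTION_VIOLATION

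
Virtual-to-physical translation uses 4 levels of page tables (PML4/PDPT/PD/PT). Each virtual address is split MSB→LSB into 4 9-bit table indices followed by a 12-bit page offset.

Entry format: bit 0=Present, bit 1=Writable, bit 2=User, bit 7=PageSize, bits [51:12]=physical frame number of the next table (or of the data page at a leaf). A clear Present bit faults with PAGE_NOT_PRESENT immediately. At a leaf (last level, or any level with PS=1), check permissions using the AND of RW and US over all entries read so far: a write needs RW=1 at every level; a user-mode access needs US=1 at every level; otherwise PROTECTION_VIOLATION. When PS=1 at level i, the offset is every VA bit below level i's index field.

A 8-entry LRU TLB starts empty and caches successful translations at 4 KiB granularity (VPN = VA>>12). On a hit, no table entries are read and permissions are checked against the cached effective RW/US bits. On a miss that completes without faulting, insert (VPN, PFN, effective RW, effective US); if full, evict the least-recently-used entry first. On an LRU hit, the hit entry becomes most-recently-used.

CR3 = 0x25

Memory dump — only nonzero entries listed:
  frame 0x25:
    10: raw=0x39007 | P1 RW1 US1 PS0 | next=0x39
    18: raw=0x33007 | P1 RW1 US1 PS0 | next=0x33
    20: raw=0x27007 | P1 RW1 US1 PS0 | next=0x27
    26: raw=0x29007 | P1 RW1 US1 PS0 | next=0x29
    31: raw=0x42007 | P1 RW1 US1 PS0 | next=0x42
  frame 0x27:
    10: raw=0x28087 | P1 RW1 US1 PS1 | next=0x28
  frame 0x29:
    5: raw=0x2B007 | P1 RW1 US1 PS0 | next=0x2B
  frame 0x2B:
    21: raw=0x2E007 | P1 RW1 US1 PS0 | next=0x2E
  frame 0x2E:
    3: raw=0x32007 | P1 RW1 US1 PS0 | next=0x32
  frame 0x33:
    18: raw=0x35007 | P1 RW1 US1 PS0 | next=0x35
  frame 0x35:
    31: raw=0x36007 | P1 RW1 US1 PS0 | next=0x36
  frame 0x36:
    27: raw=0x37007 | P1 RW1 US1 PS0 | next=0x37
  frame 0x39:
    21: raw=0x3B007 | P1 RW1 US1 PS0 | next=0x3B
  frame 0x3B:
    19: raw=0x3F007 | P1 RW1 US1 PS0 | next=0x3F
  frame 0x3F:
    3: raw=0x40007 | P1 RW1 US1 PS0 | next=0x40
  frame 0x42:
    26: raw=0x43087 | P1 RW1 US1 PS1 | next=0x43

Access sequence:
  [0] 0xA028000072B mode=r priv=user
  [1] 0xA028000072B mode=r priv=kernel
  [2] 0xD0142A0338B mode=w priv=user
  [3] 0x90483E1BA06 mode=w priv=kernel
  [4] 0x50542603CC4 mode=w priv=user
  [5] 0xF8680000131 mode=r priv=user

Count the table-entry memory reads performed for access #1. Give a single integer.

Per-access translation:
#0 VA=0xA028000072B (r,user):
  [0] read 0x25 idx=20: raw=0x27007 flags P=1 W=1 U=1 S=0
  [1] read 0x27 idx=10: raw=0x28087 flags P=1 W=1 U=1 S=1
  → PA=0x2872B (huge @L1)  (2 entries read)
#1 VA=0xA028000072B (r,kernel):
  TLB hit vpn=0xA0280000 → PA=0x2872B
#2 VA=0xD0142A0338B (w,user):
  [0] read 0x25 idx=26: raw=0x29007 flags P=1 W=1 U=1 S=0
  [1] read 0x29 idx=5: raw=0x2B007 flags P=1 W=1 U=1 S=0
  [2] read 0x2B idx=21: raw=0x2E007 flags P=1 W=1 U=1 S=0
  [3] read 0x2E idx=3: raw=0x32007 flags P=1 W=1 U=1 S=0
  → PA=0x3238B  (4 entries read)
#3 VA=0x90483E1BA06 (w,kernel):
  [0] read 0x25 idx=18: raw=0x33007 flags P=1 W=1 U=1 S=0
  [1] read 0x33 idx=18: raw=0x35007 flags P=1 W=1 U=1 S=0
  [2] read 0x35 idx=31: raw=0x36007 flags P=1 W=1 U=1 S=0
  [3] read 0x36 idx=27: raw=0x37007 flags P=1 W=1 U=1 S=0
  → PA=0x37A06  (4 entries read)
#4 VA=0x50542603CC4 (w,user):
  [0] read 0x25 idx=10: raw=0x39007 flags P=1 W=1 U=1 S=0
  [1] read 0x39 idx=21: raw=0x3B007 flags P=1 W=1 U=1 S=0
  [2] read 0x3B idx=19: raw=0x3F007 flags P=1 W=1 U=1 S=0
  [3] read 0x3F idx=3: raw=0x40007 flags P=1 W=1 U=1 S=0
  → PA=0x40CC4  (4 entries read)
#5 VA=0xF8680000131 (r,user):
  [0] read 0x25 idx=31: raw=0x42007 flags P=1 W=1 U=1 S=0
  [1] read 0x42 idx=26: raw=0x43087 flags P=1 W=1 U=1 S=1
  → PA=0x43131 (huge @L1)  (2 entries read)

Entries read for #1: 0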